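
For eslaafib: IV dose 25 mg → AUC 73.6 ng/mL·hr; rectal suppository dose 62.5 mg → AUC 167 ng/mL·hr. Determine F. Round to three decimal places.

F = (AUC_ev / D_ev) / (AUC_iv / D_iv)
  = (167/62.5) / (73.6/25)
  = 2.672 / 2.944 = 0.9076

F = 0.908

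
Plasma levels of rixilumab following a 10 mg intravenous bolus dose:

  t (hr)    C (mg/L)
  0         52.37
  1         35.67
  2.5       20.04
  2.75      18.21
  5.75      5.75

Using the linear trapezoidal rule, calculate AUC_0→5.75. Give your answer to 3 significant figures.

AUC = 127 mg/L·hr

Trapezoidal AUC_0→5.75:
  [0→1]: (52.37+35.67)/2 × 1 = 44.02
  [1→2.5]: (35.67+20.04)/2 × 1.5 = 41.7825
  [2.5→2.75]: (20.04+18.21)/2 × 0.25 = 4.78125
  [2.75→5.75]: (18.21+5.75)/2 × 3 = 35.94
  Sum = 126.52375 mg/L·hr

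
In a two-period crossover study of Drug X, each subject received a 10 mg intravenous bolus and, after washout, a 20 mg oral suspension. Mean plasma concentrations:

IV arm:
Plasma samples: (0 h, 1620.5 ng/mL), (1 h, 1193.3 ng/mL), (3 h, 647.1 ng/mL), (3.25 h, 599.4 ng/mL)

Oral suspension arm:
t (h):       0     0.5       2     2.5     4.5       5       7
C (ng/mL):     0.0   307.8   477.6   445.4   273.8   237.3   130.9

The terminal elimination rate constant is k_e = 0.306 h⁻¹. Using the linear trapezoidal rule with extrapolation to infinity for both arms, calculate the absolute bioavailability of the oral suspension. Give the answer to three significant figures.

F = 0.237

Trapezoidal AUC_0→3.25 (IV):
  [0→1]: (1620.5+1193.3)/2 × 1 = 1406.9
  [1→3]: (1193.3+647.1)/2 × 2 = 1840.4
  [3→3.25]: (647.1+599.4)/2 × 0.25 = 155.8125
  Sum = 3403.1125 ng/mL·h
IV tail: 599.4/0.306 = 1958.824; AUC_iv,0→∞ = 3403.1125 + 1958.824 = 5361.9365 ng/mL·h
Trapezoidal AUC_0→7 (oral suspension):
  [0→0.5]: (0.0+307.8)/2 × 0.5 = 76.95
  [0.5→2]: (307.8+477.6)/2 × 1.5 = 589.05
  [2→2.5]: (477.6+445.4)/2 × 0.5 = 230.75
  [2.5→4.5]: (445.4+273.8)/2 × 2 = 719.2
  [4.5→5]: (273.8+237.3)/2 × 0.5 = 127.775
  [5→7]: (237.3+130.9)/2 × 2 = 368.2
  Sum = 2111.925 ng/mL·h
oral suspension tail: 130.9/0.306 = 427.778; AUC_ev,0→∞ = 2111.925 + 427.778 = 2539.703 ng/mL·h
F = (AUC_ev/D_ev)/(AUC_iv/D_iv) = (2539.703/20)/(5361.9365/10) = 126.98515/536.19365 = 0.2368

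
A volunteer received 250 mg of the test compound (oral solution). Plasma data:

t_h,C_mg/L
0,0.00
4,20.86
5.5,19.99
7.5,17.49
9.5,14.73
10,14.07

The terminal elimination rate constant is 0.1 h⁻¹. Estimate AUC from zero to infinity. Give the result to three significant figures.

Trapezoidal AUC_0→10:
  [0→4]: (0.00+20.86)/2 × 4 = 41.72
  [4→5.5]: (20.86+19.99)/2 × 1.5 = 30.6375
  [5.5→7.5]: (19.99+17.49)/2 × 2 = 37.48
  [7.5→9.5]: (17.49+14.73)/2 × 2 = 32.22
  [9.5→10]: (14.73+14.07)/2 × 0.5 = 7.2
  Sum = 149.2575 mg/L·h
Extrapolated tail: C_last / k_e = 14.07 / 0.1 = 140.700
AUC_0→∞ = 149.2575 + 140.700 = 289.9575 mg/L·h

AUC = 290 mg/L·h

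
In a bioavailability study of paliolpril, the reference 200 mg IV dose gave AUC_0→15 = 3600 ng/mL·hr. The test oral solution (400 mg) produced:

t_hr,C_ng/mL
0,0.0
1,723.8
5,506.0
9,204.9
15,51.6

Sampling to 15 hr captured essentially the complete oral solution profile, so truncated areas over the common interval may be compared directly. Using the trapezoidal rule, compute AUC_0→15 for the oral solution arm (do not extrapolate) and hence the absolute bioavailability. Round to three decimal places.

F = 0.696

Trapezoidal AUC_0→15 (oral solution):
  [0→1]: (0.0+723.8)/2 × 1 = 361.9
  [1→5]: (723.8+506.0)/2 × 4 = 2459.6
  [5→9]: (506.0+204.9)/2 × 4 = 1421.8
  [9→15]: (204.9+51.6)/2 × 6 = 769.5
  Sum = 5012.8 ng/mL·hr
F = (AUC_ev/D_ev)/(AUC_iv/D_iv) = (5012.8/400)/(3600/200) = 12.532/18 = 0.6962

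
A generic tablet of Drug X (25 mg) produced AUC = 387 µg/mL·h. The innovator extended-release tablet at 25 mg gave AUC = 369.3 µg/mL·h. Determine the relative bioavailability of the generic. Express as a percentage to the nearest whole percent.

F_rel = 105%

F_rel = (AUC_test/D_test) / (AUC_ref/D_ref)
      = (387/25) / (369.3/25)
      = 15.48 / 14.772 = 1.0479 = 104.79%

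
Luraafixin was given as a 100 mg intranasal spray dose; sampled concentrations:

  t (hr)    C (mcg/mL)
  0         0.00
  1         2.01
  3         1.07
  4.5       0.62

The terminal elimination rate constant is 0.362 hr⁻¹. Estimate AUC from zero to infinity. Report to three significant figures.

AUC = 7.07 mcg/mL·hr

Trapezoidal AUC_0→4.5:
  [0→1]: (0.00+2.01)/2 × 1 = 1.005
  [1→3]: (2.01+1.07)/2 × 2 = 3.08
  [3→4.5]: (1.07+0.62)/2 × 1.5 = 1.2675
  Sum = 5.3525 mcg/mL·hr
Extrapolated tail: C_last / k_e = 0.62 / 0.362 = 1.713
AUC_0→∞ = 5.3525 + 1.713 = 7.0655 mcg/mL·hr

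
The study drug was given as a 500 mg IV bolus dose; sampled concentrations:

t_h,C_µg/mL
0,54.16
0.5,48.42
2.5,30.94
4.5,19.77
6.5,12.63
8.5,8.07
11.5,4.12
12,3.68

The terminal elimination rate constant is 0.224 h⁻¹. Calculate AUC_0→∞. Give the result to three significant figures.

AUC = 245 µg/mL·h

Trapezoidal AUC_0→12:
  [0→0.5]: (54.16+48.42)/2 × 0.5 = 25.645
  [0.5→2.5]: (48.42+30.94)/2 × 2 = 79.36
  [2.5→4.5]: (30.94+19.77)/2 × 2 = 50.71
  [4.5→6.5]: (19.77+12.63)/2 × 2 = 32.4
  [6.5→8.5]: (12.63+8.07)/2 × 2 = 20.7
  [8.5→11.5]: (8.07+4.12)/2 × 3 = 18.285
  [11.5→12]: (4.12+3.68)/2 × 0.5 = 1.95
  Sum = 229.05 µg/mL·h
Extrapolated tail: C_last / k_e = 3.68 / 0.224 = 16.429
AUC_0→∞ = 229.05 + 16.429 = 245.479 µg/mL·h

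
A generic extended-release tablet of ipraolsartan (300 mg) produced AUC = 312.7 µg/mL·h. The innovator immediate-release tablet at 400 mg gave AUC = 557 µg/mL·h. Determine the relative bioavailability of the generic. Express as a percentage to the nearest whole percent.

F_rel = 75%

F_rel = (AUC_test/D_test) / (AUC_ref/D_ref)
      = (312.7/300) / (557/400)
      = 1.04233 / 1.3925 = 0.7485 = 74.85%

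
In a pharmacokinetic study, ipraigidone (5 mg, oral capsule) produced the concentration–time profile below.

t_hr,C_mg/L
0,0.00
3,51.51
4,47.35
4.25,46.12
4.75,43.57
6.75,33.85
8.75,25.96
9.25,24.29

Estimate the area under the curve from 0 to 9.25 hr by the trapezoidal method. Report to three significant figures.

AUC = 311 mg/L·hr

Trapezoidal AUC_0→9.25:
  [0→3]: (0.00+51.51)/2 × 3 = 77.265
  [3→4]: (51.51+47.35)/2 × 1 = 49.43
  [4→4.25]: (47.35+46.12)/2 × 0.25 = 11.68375
  [4.25→4.75]: (46.12+43.57)/2 × 0.5 = 22.4225
  [4.75→6.75]: (43.57+33.85)/2 × 2 = 77.42
  [6.75→8.75]: (33.85+25.96)/2 × 2 = 59.81
  [8.75→9.25]: (25.96+24.29)/2 × 0.5 = 12.5625
  Sum = 310.59375 mg/L·hr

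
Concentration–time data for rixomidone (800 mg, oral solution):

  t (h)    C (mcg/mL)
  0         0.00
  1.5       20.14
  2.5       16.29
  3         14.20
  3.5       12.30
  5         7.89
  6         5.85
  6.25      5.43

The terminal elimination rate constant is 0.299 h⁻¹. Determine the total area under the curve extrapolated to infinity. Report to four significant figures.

Trapezoidal AUC_0→6.25:
  [0→1.5]: (0.00+20.14)/2 × 1.5 = 15.105
  [1.5→2.5]: (20.14+16.29)/2 × 1 = 18.215
  [2.5→3]: (16.29+14.20)/2 × 0.5 = 7.6225
  [3→3.5]: (14.20+12.30)/2 × 0.5 = 6.625
  [3.5→5]: (12.30+7.89)/2 × 1.5 = 15.1425
  [5→6]: (7.89+5.85)/2 × 1 = 6.87
  [6→6.25]: (5.85+5.43)/2 × 0.25 = 1.41
  Sum = 70.99 mcg/mL·h
Extrapolated tail: C_last / k_e = 5.43 / 0.299 = 18.161
AUC_0→∞ = 70.99 + 18.161 = 89.151 mcg/mL·h

AUC = 89.15 mcg/mL·h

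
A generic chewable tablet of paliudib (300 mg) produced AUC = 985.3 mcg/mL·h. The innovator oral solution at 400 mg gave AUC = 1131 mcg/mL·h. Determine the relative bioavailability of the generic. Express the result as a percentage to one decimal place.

F_rel = 116.2%

F_rel = (AUC_test/D_test) / (AUC_ref/D_ref)
      = (985.3/300) / (1131/400)
      = 3.28433 / 2.8275 = 1.1616 = 116.16%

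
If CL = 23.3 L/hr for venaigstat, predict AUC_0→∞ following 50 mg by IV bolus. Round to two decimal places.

AUC_0→∞ = Dose_iv / CL
        = 50 / 23.3 = 2.14592 mg/L·hr

AUC = 2.15 mg/L·hr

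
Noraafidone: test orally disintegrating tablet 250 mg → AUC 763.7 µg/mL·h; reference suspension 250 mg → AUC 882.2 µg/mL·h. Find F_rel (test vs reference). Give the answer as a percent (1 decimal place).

F_rel = 86.6%

F_rel = (AUC_test/D_test) / (AUC_ref/D_ref)
      = (763.7/250) / (882.2/250)
      = 3.0548 / 3.5288 = 0.8657 = 86.57%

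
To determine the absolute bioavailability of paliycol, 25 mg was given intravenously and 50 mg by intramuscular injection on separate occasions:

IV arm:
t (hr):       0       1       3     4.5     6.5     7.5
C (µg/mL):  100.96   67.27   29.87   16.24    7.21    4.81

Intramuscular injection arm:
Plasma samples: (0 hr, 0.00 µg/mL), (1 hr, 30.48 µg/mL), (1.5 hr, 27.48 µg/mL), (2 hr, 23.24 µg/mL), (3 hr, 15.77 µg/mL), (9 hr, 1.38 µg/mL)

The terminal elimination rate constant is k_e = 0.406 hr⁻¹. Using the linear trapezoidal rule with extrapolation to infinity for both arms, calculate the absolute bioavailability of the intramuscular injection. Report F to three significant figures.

Trapezoidal AUC_0→7.5 (IV):
  [0→1]: (100.96+67.27)/2 × 1 = 84.115
  [1→3]: (67.27+29.87)/2 × 2 = 97.14
  [3→4.5]: (29.87+16.24)/2 × 1.5 = 34.5825
  [4.5→6.5]: (16.24+7.21)/2 × 2 = 23.45
  [6.5→7.5]: (7.21+4.81)/2 × 1 = 6.01
  Sum = 245.2975 µg/mL·hr
IV tail: 4.81/0.406 = 11.847; AUC_iv,0→∞ = 245.2975 + 11.847 = 257.1445 µg/mL·hr
Trapezoidal AUC_0→9 (intramuscular injection):
  [0→1]: (0.00+30.48)/2 × 1 = 15.24
  [1→1.5]: (30.48+27.48)/2 × 0.5 = 14.49
  [1.5→2]: (27.48+23.24)/2 × 0.5 = 12.68
  [2→3]: (23.24+15.77)/2 × 1 = 19.505
  [3→9]: (15.77+1.38)/2 × 6 = 51.45
  Sum = 113.365 µg/mL·hr
intramuscular injection tail: 1.38/0.406 = 3.399; AUC_ev,0→∞ = 113.365 + 3.399 = 116.764 µg/mL·hr
F = (AUC_ev/D_ev)/(AUC_iv/D_iv) = (116.764/50)/(257.1445/25) = 2.33528/10.28578 = 0.2270

F = 0.227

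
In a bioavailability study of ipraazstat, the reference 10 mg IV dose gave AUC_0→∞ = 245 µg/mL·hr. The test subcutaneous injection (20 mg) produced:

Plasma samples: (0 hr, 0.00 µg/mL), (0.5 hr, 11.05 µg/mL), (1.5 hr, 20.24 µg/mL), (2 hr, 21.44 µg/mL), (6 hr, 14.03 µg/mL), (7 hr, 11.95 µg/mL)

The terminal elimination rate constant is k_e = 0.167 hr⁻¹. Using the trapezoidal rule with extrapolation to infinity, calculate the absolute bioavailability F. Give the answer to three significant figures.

F = 0.376

Trapezoidal AUC_0→7 (subcutaneous injection):
  [0→0.5]: (0.00+11.05)/2 × 0.5 = 2.7625
  [0.5→1.5]: (11.05+20.24)/2 × 1 = 15.645
  [1.5→2]: (20.24+21.44)/2 × 0.5 = 10.42
  [2→6]: (21.44+14.03)/2 × 4 = 70.94
  [6→7]: (14.03+11.95)/2 × 1 = 12.99
  Sum = 112.7575 µg/mL·hr
Tail: C_last/k_e = 11.95/0.167 = 71.557
AUC_0→∞ (subcutaneous injection) = 112.7575 + 71.557 = 184.3145 µg/mL·hr
F = (AUC_ev/D_ev)/(AUC_iv/D_iv) = (184.3145/20)/(245/10) = 9.215725/24.5 = 0.3762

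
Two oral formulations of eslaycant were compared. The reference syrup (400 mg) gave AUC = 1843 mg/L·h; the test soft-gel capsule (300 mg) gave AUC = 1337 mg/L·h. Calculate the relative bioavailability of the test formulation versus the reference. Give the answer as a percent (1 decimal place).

F_rel = (AUC_test/D_test) / (AUC_ref/D_ref)
      = (1337/300) / (1843/400)
      = 4.45667 / 4.6075 = 0.9673 = 96.73%

F_rel = 96.7%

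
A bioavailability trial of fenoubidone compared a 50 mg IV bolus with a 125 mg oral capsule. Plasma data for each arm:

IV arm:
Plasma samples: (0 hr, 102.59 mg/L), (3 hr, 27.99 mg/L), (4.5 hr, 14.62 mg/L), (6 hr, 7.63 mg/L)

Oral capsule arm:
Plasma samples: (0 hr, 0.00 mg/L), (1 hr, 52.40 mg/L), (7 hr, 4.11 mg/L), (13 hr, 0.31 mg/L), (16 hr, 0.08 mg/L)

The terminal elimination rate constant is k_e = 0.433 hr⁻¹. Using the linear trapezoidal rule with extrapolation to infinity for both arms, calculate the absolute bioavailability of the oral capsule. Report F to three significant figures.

F = 0.320

Trapezoidal AUC_0→6 (IV):
  [0→3]: (102.59+27.99)/2 × 3 = 195.87
  [3→4.5]: (27.99+14.62)/2 × 1.5 = 31.9575
  [4.5→6]: (14.62+7.63)/2 × 1.5 = 16.6875
  Sum = 244.515 mg/L·hr
IV tail: 7.63/0.433 = 17.621; AUC_iv,0→∞ = 244.515 + 17.621 = 262.136 mg/L·hr
Trapezoidal AUC_0→16 (oral capsule):
  [0→1]: (0.00+52.40)/2 × 1 = 26.2
  [1→7]: (52.40+4.11)/2 × 6 = 169.53
  [7→13]: (4.11+0.31)/2 × 6 = 13.26
  [13→16]: (0.31+0.08)/2 × 3 = 0.585
  Sum = 209.575 mg/L·hr
oral capsule tail: 0.08/0.433 = 0.185; AUC_ev,0→∞ = 209.575 + 0.185 = 209.76 mg/L·hr
F = (AUC_ev/D_ev)/(AUC_iv/D_iv) = (209.76/125)/(262.136/50) = 1.67808/5.24272 = 0.3201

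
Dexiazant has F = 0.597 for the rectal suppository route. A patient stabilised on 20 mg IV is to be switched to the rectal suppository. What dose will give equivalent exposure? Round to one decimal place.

D_rectal = 33.5 mg

For equal systemic exposure: F × D_ev = D_iv
D_ev = D_iv / F = 20 / 0.597 = 33.5008 mg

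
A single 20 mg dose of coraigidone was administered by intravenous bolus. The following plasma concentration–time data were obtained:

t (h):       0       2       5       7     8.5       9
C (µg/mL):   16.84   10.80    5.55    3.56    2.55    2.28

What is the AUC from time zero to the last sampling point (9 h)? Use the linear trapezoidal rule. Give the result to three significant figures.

Trapezoidal AUC_0→9:
  [0→2]: (16.84+10.80)/2 × 2 = 27.64
  [2→5]: (10.80+5.55)/2 × 3 = 24.525
  [5→7]: (5.55+3.56)/2 × 2 = 9.11
  [7→8.5]: (3.56+2.55)/2 × 1.5 = 4.5825
  [8.5→9]: (2.55+2.28)/2 × 0.5 = 1.2075
  Sum = 67.065 µg/mL·h

AUC = 67.1 µg/mL·h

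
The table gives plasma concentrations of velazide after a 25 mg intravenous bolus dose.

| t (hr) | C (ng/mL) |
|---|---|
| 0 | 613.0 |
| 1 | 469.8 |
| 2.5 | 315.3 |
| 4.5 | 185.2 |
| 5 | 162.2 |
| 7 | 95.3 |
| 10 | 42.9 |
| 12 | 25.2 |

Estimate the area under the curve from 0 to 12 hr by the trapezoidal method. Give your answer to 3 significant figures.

AUC = 2250 ng/mL·hr

Trapezoidal AUC_0→12:
  [0→1]: (613.0+469.8)/2 × 1 = 541.4
  [1→2.5]: (469.8+315.3)/2 × 1.5 = 588.825
  [2.5→4.5]: (315.3+185.2)/2 × 2 = 500.5
  [4.5→5]: (185.2+162.2)/2 × 0.5 = 86.85
  [5→7]: (162.2+95.3)/2 × 2 = 257.5
  [7→10]: (95.3+42.9)/2 × 3 = 207.3
  [10→12]: (42.9+25.2)/2 × 2 = 68.1
  Sum = 2250.475 ng/mL·hr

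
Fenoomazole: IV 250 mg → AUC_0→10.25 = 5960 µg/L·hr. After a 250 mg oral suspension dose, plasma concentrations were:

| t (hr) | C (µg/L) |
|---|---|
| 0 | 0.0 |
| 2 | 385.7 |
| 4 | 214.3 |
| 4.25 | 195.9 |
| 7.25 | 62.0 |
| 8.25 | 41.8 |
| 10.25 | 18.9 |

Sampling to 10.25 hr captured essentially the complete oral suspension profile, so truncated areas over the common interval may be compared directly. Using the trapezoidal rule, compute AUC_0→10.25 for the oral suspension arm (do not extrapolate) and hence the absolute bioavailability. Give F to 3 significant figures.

Trapezoidal AUC_0→10.25 (oral suspension):
  [0→2]: (0.0+385.7)/2 × 2 = 385.7
  [2→4]: (385.7+214.3)/2 × 2 = 600.0
  [4→4.25]: (214.3+195.9)/2 × 0.25 = 51.275
  [4.25→7.25]: (195.9+62.0)/2 × 3 = 386.85
  [7.25→8.25]: (62.0+41.8)/2 × 1 = 51.9
  [8.25→10.25]: (41.8+18.9)/2 × 2 = 60.7
  Sum = 1536.425 µg/L·hr
F = (AUC_ev/D_ev)/(AUC_iv/D_iv) = (1536.425/250)/(5960/250) = 6.1457/23.84 = 0.2578

F = 0.258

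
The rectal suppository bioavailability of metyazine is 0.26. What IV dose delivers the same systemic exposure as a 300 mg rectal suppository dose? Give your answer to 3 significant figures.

D_iv = 78.0 mg

Systemic exposure from an extravascular dose = F × D_ev, so the equivalent IV dose is F × D_ev.
D_iv = F × D_ev = 0.26 × 300 = 78 mg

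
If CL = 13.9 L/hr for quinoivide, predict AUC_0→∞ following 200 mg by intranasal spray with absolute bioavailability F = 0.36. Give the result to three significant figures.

AUC = 5.18 mg/L·hr

AUC_0→∞ = F × Dose / CL
        = 0.36 × 200 / 13.9 = 5.17986 mg/L·hr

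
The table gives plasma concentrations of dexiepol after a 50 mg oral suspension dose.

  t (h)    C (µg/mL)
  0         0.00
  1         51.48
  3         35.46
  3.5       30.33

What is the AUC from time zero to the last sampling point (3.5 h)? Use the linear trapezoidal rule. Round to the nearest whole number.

Trapezoidal AUC_0→3.5:
  [0→1]: (0.00+51.48)/2 × 1 = 25.74
  [1→3]: (51.48+35.46)/2 × 2 = 86.94
  [3→3.5]: (35.46+30.33)/2 × 0.5 = 16.4475
  Sum = 129.1275 µg/mL·h

AUC = 129 µg/mL·h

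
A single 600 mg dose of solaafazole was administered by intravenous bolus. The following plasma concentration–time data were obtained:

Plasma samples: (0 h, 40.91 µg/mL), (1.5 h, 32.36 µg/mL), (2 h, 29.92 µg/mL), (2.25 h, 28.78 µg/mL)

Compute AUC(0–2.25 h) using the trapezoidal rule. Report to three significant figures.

Trapezoidal AUC_0→2.25:
  [0→1.5]: (40.91+32.36)/2 × 1.5 = 54.9525
  [1.5→2]: (32.36+29.92)/2 × 0.5 = 15.57
  [2→2.25]: (29.92+28.78)/2 × 0.25 = 7.3375
  Sum = 77.86 µg/mL·h

AUC = 77.9 µg/mL·h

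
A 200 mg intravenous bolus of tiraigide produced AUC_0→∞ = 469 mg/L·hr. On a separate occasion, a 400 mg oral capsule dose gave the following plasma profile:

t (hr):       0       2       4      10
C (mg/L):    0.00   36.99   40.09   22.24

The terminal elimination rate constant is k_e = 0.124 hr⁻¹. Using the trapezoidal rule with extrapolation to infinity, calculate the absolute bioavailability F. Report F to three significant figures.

F = 0.512

Trapezoidal AUC_0→10 (oral capsule):
  [0→2]: (0.00+36.99)/2 × 2 = 36.99
  [2→4]: (36.99+40.09)/2 × 2 = 77.08
  [4→10]: (40.09+22.24)/2 × 6 = 186.99
  Sum = 301.06 mg/L·hr
Tail: C_last/k_e = 22.24/0.124 = 179.355
AUC_0→∞ (oral capsule) = 301.06 + 179.355 = 480.415 mg/L·hr
F = (AUC_ev/D_ev)/(AUC_iv/D_iv) = (480.415/400)/(469/200) = 1.2010375/2.345 = 0.5122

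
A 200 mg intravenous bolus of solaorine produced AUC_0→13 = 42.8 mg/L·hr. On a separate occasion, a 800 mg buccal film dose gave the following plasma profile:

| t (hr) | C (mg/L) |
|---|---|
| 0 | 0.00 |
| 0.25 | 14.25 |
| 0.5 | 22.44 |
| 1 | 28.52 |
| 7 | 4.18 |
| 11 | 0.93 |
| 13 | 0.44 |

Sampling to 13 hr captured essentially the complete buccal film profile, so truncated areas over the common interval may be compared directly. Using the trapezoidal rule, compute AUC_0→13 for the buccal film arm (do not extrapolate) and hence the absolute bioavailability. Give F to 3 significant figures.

F = 0.752

Trapezoidal AUC_0→13 (buccal film):
  [0→0.25]: (0.00+14.25)/2 × 0.25 = 1.78125
  [0.25→0.5]: (14.25+22.44)/2 × 0.25 = 4.58625
  [0.5→1]: (22.44+28.52)/2 × 0.5 = 12.74
  [1→7]: (28.52+4.18)/2 × 6 = 98.1
  [7→11]: (4.18+0.93)/2 × 4 = 10.22
  [11→13]: (0.93+0.44)/2 × 2 = 1.37
  Sum = 128.7975 mg/L·hr
F = (AUC_ev/D_ev)/(AUC_iv/D_iv) = (128.7975/800)/(42.8/200) = 0.160997/0.214 = 0.7523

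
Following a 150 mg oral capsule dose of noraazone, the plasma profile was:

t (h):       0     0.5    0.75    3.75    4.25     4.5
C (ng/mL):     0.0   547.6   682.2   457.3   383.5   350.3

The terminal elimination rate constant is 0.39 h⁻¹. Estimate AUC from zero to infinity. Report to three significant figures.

Trapezoidal AUC_0→4.5:
  [0→0.5]: (0.0+547.6)/2 × 0.5 = 136.9
  [0.5→0.75]: (547.6+682.2)/2 × 0.25 = 153.725
  [0.75→3.75]: (682.2+457.3)/2 × 3 = 1709.25
  [3.75→4.25]: (457.3+383.5)/2 × 0.5 = 210.2
  [4.25→4.5]: (383.5+350.3)/2 × 0.25 = 91.725
  Sum = 2301.8 ng/mL·h
Extrapolated tail: C_last / k_e = 350.3 / 0.39 = 898.205
AUC_0→∞ = 2301.8 + 898.205 = 3200.005 ng/mL·h

AUC = 3200 ng/mL·h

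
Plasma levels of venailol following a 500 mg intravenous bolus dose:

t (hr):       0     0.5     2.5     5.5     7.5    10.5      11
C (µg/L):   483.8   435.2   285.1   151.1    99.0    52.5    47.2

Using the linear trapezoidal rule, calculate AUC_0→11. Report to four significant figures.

AUC = 2107 µg/L·hr

Trapezoidal AUC_0→11:
  [0→0.5]: (483.8+435.2)/2 × 0.5 = 229.75
  [0.5→2.5]: (435.2+285.1)/2 × 2 = 720.3
  [2.5→5.5]: (285.1+151.1)/2 × 3 = 654.3
  [5.5→7.5]: (151.1+99.0)/2 × 2 = 250.1
  [7.5→10.5]: (99.0+52.5)/2 × 3 = 227.25
  [10.5→11]: (52.5+47.2)/2 × 0.5 = 24.925
  Sum = 2106.625 µg/L·hr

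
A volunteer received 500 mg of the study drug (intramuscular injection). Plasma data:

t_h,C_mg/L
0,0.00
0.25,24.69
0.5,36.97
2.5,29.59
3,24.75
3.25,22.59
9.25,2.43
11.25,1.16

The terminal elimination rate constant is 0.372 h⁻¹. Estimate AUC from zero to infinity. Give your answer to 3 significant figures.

Trapezoidal AUC_0→11.25:
  [0→0.25]: (0.00+24.69)/2 × 0.25 = 3.08625
  [0.25→0.5]: (24.69+36.97)/2 × 0.25 = 7.7075
  [0.5→2.5]: (36.97+29.59)/2 × 2 = 66.56
  [2.5→3]: (29.59+24.75)/2 × 0.5 = 13.585
  [3→3.25]: (24.75+22.59)/2 × 0.25 = 5.9175
  [3.25→9.25]: (22.59+2.43)/2 × 6 = 75.06
  [9.25→11.25]: (2.43+1.16)/2 × 2 = 3.59
  Sum = 175.50625 mg/L·h
Extrapolated tail: C_last / k_e = 1.16 / 0.372 = 3.118
AUC_0→∞ = 175.50625 + 3.118 = 178.62425 mg/L·h

AUC = 179 mg/L·h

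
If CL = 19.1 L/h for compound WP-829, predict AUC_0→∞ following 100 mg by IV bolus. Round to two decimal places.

AUC = 5.24 mg/L·h

AUC_0→∞ = Dose_iv / CL
        = 100 / 19.1 = 5.2356 mg/L·h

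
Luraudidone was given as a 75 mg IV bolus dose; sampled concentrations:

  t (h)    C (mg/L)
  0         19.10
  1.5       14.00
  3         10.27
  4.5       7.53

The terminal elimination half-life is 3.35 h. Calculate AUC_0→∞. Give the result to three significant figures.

AUC = 92.8 mg/L·h

Trapezoidal AUC_0→4.5:
  [0→1.5]: (19.10+14.00)/2 × 1.5 = 24.825
  [1.5→3]: (14.00+10.27)/2 × 1.5 = 18.2025
  [3→4.5]: (10.27+7.53)/2 × 1.5 = 13.35
  Sum = 56.3775 mg/L·h
k_e = ln2 / t½ = 0.693147 / 3.35 = 0.2069 h^-1
Extrapolated tail: C_last / k_e = 7.53 / 0.2069 = 36.394
AUC_0→∞ = 56.3775 + 36.394 = 92.7715 mg/L·h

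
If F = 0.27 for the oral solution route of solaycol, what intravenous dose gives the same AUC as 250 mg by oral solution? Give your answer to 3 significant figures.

Systemic exposure from an extravascular dose = F × D_ev, so the equivalent IV dose is F × D_ev.
D_iv = F × D_ev = 0.27 × 250 = 67.5 mg

D_iv = 67.5 mg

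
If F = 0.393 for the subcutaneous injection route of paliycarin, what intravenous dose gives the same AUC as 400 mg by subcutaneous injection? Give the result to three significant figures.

D_iv = 157 mg

Systemic exposure from an extravascular dose = F × D_ev, so the equivalent IV dose is F × D_ev.
D_iv = F × D_ev = 0.393 × 400 = 157.2 mg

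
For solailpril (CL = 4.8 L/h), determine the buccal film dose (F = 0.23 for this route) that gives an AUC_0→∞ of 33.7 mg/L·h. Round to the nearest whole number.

Dose = 703 mg

Dose = CL × AUC_0→∞ / F
     = 4.8 × 33.7 / 0.23 = 703.304 mg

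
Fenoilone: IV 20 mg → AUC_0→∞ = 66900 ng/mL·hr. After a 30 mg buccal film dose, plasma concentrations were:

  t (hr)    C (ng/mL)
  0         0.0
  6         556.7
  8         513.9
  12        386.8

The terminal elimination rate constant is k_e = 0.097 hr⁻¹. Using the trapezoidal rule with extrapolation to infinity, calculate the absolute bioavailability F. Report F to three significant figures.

Trapezoidal AUC_0→12 (buccal film):
  [0→6]: (0.0+556.7)/2 × 6 = 1670.1
  [6→8]: (556.7+513.9)/2 × 2 = 1070.6
  [8→12]: (513.9+386.8)/2 × 4 = 1801.4
  Sum = 4542.1 ng/mL·hr
Tail: C_last/k_e = 386.8/0.097 = 3987.629
AUC_0→∞ (buccal film) = 4542.1 + 3987.629 = 8529.729 ng/mL·hr
F = (AUC_ev/D_ev)/(AUC_iv/D_iv) = (8529.729/30)/(66900/20) = 284.3243/3345 = 0.0850

F = 0.0850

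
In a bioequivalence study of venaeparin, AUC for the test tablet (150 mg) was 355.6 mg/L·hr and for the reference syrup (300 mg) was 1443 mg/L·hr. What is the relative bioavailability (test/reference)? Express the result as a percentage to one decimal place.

F_rel = (AUC_test/D_test) / (AUC_ref/D_ref)
      = (355.6/150) / (1443/300)
      = 2.37067 / 4.81 = 0.4929 = 49.29%

F_rel = 49.3%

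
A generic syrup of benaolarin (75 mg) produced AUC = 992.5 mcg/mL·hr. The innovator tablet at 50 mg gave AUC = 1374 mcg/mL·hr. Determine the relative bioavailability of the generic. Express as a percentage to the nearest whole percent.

F_rel = 48%

F_rel = (AUC_test/D_test) / (AUC_ref/D_ref)
      = (992.5/75) / (1374/50)
      = 13.2333 / 27.48 = 0.4816 = 48.16%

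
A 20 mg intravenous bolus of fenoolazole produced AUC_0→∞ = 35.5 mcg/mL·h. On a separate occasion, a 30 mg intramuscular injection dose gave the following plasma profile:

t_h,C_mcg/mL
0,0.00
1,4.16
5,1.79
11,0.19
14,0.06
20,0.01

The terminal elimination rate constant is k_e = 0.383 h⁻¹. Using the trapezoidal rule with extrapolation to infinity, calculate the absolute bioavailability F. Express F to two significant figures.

Trapezoidal AUC_0→20 (intramuscular injection):
  [0→1]: (0.00+4.16)/2 × 1 = 2.08
  [1→5]: (4.16+1.79)/2 × 4 = 11.9
  [5→11]: (1.79+0.19)/2 × 6 = 5.94
  [11→14]: (0.19+0.06)/2 × 3 = 0.375
  [14→20]: (0.06+0.01)/2 × 6 = 0.21
  Sum = 20.505 mcg/mL·h
Tail: C_last/k_e = 0.01/0.383 = 0.026
AUC_0→∞ (intramuscular injection) = 20.505 + 0.026 = 20.531 mcg/mL·h
F = (AUC_ev/D_ev)/(AUC_iv/D_iv) = (20.531/30)/(35.5/20) = 0.684367/1.775 = 0.3856

F = 0.39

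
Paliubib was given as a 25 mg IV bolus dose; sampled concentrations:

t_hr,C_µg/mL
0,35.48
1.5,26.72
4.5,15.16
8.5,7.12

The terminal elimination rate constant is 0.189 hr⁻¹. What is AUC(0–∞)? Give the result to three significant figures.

AUC = 192 µg/mL·hr

Trapezoidal AUC_0→8.5:
  [0→1.5]: (35.48+26.72)/2 × 1.5 = 46.65
  [1.5→4.5]: (26.72+15.16)/2 × 3 = 62.82
  [4.5→8.5]: (15.16+7.12)/2 × 4 = 44.56
  Sum = 154.03 µg/mL·hr
Extrapolated tail: C_last / k_e = 7.12 / 0.189 = 37.672
AUC_0→∞ = 154.03 + 37.672 = 191.702 µg/mL·hr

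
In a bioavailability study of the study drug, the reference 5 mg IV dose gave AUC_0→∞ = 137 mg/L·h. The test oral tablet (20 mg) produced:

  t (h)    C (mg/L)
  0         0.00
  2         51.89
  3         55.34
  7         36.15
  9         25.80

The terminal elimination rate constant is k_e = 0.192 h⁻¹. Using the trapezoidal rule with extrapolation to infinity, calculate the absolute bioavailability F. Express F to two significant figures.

Trapezoidal AUC_0→9 (oral tablet):
  [0→2]: (0.00+51.89)/2 × 2 = 51.89
  [2→3]: (51.89+55.34)/2 × 1 = 53.615
  [3→7]: (55.34+36.15)/2 × 4 = 182.98
  [7→9]: (36.15+25.80)/2 × 2 = 61.95
  Sum = 350.435 mg/L·h
Tail: C_last/k_e = 25.80/0.192 = 134.375
AUC_0→∞ (oral tablet) = 350.435 + 134.375 = 484.81 mg/L·h
F = (AUC_ev/D_ev)/(AUC_iv/D_iv) = (484.81/20)/(137/5) = 24.2405/27.4 = 0.8847

F = 0.88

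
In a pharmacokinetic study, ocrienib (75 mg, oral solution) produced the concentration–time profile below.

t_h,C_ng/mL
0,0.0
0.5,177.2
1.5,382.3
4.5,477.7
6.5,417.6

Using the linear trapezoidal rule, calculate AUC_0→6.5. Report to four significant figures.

Trapezoidal AUC_0→6.5:
  [0→0.5]: (0.0+177.2)/2 × 0.5 = 44.3
  [0.5→1.5]: (177.2+382.3)/2 × 1 = 279.75
  [1.5→4.5]: (382.3+477.7)/2 × 3 = 1290.0
  [4.5→6.5]: (477.7+417.6)/2 × 2 = 895.3
  Sum = 2509.35 ng/mL·h

AUC = 2509 ng/mL·h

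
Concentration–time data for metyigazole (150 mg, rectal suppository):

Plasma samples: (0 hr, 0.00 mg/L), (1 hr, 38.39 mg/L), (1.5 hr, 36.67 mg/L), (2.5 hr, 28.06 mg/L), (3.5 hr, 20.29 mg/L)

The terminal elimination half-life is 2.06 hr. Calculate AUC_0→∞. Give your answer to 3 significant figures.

Trapezoidal AUC_0→3.5:
  [0→1]: (0.00+38.39)/2 × 1 = 19.195
  [1→1.5]: (38.39+36.67)/2 × 0.5 = 18.765
  [1.5→2.5]: (36.67+28.06)/2 × 1 = 32.365
  [2.5→3.5]: (28.06+20.29)/2 × 1 = 24.175
  Sum = 94.5 mg/L·hr
k_e = ln2 / t½ = 0.693147 / 2.06 = 0.3365 hr^-1
Extrapolated tail: C_last / k_e = 20.29 / 0.3365 = 60.297
AUC_0→∞ = 94.5 + 60.297 = 154.797 mg/L·hr

AUC = 155 mg/L·hr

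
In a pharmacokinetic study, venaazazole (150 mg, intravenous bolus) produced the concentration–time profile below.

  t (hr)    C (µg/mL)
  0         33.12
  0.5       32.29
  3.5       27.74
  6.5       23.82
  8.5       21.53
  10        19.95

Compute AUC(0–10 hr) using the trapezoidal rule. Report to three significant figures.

Trapezoidal AUC_0→10:
  [0→0.5]: (33.12+32.29)/2 × 0.5 = 16.3525
  [0.5→3.5]: (32.29+27.74)/2 × 3 = 90.045
  [3.5→6.5]: (27.74+23.82)/2 × 3 = 77.34
  [6.5→8.5]: (23.82+21.53)/2 × 2 = 45.35
  [8.5→10]: (21.53+19.95)/2 × 1.5 = 31.11
  Sum = 260.1975 µg/mL·hr

AUC = 260 µg/mL·hr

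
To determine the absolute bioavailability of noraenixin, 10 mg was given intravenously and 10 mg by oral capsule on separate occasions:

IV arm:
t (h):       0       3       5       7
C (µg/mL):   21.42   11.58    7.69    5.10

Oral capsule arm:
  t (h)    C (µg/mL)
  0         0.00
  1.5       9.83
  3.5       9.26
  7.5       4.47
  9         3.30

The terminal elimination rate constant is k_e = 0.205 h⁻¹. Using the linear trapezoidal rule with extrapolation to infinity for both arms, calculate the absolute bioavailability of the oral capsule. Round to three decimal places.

F = 0.713

Trapezoidal AUC_0→7 (IV):
  [0→3]: (21.42+11.58)/2 × 3 = 49.5
  [3→5]: (11.58+7.69)/2 × 2 = 19.27
  [5→7]: (7.69+5.10)/2 × 2 = 12.79
  Sum = 81.56 µg/mL·h
IV tail: 5.10/0.205 = 24.878; AUC_iv,0→∞ = 81.56 + 24.878 = 106.438 µg/mL·h
Trapezoidal AUC_0→9 (oral capsule):
  [0→1.5]: (0.00+9.83)/2 × 1.5 = 7.3725
  [1.5→3.5]: (9.83+9.26)/2 × 2 = 19.09
  [3.5→7.5]: (9.26+4.47)/2 × 4 = 27.46
  [7.5→9]: (4.47+3.30)/2 × 1.5 = 5.8275
  Sum = 59.75 µg/mL·h
oral capsule tail: 3.30/0.205 = 16.098; AUC_ev,0→∞ = 59.75 + 16.098 = 75.848 µg/mL·h
F = (AUC_ev/D_ev)/(AUC_iv/D_iv) = (75.848/10)/(106.438/10) = 7.5848/10.6438 = 0.7126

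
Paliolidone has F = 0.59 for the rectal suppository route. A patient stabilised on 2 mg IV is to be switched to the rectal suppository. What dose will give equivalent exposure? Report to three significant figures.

For equal systemic exposure: F × D_ev = D_iv
D_ev = D_iv / F = 2 / 0.59 = 3.38983 mg

D_rectal = 3.39 mg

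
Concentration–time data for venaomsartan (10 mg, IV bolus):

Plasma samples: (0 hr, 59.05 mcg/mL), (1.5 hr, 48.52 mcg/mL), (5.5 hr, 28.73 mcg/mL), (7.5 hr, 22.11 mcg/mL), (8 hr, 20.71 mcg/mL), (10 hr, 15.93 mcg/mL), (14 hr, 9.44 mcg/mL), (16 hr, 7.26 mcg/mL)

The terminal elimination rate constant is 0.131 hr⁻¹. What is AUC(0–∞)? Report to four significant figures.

Trapezoidal AUC_0→16:
  [0→1.5]: (59.05+48.52)/2 × 1.5 = 80.6775
  [1.5→5.5]: (48.52+28.73)/2 × 4 = 154.5
  [5.5→7.5]: (28.73+22.11)/2 × 2 = 50.84
  [7.5→8]: (22.11+20.71)/2 × 0.5 = 10.705
  [8→10]: (20.71+15.93)/2 × 2 = 36.64
  [10→14]: (15.93+9.44)/2 × 4 = 50.74
  [14→16]: (9.44+7.26)/2 × 2 = 16.7
  Sum = 400.8025 mcg/mL·hr
Extrapolated tail: C_last / k_e = 7.26 / 0.131 = 55.420
AUC_0→∞ = 400.8025 + 55.420 = 456.2225 mcg/mL·hr

AUC = 456.2 mcg/mL·hr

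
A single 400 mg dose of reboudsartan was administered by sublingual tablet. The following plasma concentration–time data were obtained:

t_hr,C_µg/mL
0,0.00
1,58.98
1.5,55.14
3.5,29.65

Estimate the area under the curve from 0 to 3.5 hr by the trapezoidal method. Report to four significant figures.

AUC = 142.8 µg/mL·hr

Trapezoidal AUC_0→3.5:
  [0→1]: (0.00+58.98)/2 × 1 = 29.49
  [1→1.5]: (58.98+55.14)/2 × 0.5 = 28.53
  [1.5→3.5]: (55.14+29.65)/2 × 2 = 84.79
  Sum = 142.81 µg/mL·hr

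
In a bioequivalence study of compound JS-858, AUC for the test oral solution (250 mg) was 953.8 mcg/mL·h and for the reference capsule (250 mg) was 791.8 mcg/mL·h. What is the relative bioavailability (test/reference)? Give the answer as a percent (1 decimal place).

F_rel = (AUC_test/D_test) / (AUC_ref/D_ref)
      = (953.8/250) / (791.8/250)
      = 3.8152 / 3.1672 = 1.2046 = 120.46%

F_rel = 120.5%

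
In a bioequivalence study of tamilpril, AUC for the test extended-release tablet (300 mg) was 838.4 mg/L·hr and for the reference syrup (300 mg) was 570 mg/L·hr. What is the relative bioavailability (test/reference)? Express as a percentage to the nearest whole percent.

F_rel = (AUC_test/D_test) / (AUC_ref/D_ref)
      = (838.4/300) / (570/300)
      = 2.79467 / 1.9 = 1.4709 = 147.09%

F_rel = 147%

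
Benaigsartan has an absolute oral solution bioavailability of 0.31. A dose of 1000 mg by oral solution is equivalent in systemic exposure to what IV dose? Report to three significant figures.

D_iv = 310 mg

Systemic exposure from an extravascular dose = F × D_ev, so the equivalent IV dose is F × D_ev.
D_iv = F × D_ev = 0.31 × 1000 = 310 mg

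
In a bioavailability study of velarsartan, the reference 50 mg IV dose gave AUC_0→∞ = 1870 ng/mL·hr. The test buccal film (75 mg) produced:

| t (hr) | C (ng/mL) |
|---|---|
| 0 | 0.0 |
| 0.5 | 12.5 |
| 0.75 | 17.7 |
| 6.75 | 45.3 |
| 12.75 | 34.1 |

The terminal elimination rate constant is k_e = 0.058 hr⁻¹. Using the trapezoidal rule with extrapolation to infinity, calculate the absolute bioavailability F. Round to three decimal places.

Trapezoidal AUC_0→12.75 (buccal film):
  [0→0.5]: (0.0+12.5)/2 × 0.5 = 3.125
  [0.5→0.75]: (12.5+17.7)/2 × 0.25 = 3.775
  [0.75→6.75]: (17.7+45.3)/2 × 6 = 189.0
  [6.75→12.75]: (45.3+34.1)/2 × 6 = 238.2
  Sum = 434.1 ng/mL·hr
Tail: C_last/k_e = 34.1/0.058 = 587.931
AUC_0→∞ (buccal film) = 434.1 + 587.931 = 1022.031 ng/mL·hr
F = (AUC_ev/D_ev)/(AUC_iv/D_iv) = (1022.031/75)/(1870/50) = 13.62708/37.4 = 0.3644

F = 0.364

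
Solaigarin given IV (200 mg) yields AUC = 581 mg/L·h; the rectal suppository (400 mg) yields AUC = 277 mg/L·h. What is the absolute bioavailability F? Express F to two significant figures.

F = 0.24

F = (AUC_ev / D_ev) / (AUC_iv / D_iv)
  = (277/400) / (581/200)
  = 0.6925 / 2.905 = 0.2384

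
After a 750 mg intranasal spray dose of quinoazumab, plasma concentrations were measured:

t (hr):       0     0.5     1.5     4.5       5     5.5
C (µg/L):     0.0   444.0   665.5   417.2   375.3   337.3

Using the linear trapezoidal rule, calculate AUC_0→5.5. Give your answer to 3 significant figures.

AUC = 2670 µg/L·hr

Trapezoidal AUC_0→5.5:
  [0→0.5]: (0.0+444.0)/2 × 0.5 = 111.0
  [0.5→1.5]: (444.0+665.5)/2 × 1 = 554.75
  [1.5→4.5]: (665.5+417.2)/2 × 3 = 1624.05
  [4.5→5]: (417.2+375.3)/2 × 0.5 = 198.125
  [5→5.5]: (375.3+337.3)/2 × 0.5 = 178.15
  Sum = 2666.075 µg/L·hr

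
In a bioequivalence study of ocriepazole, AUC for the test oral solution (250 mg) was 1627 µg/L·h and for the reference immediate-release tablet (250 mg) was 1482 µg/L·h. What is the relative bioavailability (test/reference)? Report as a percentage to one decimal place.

F_rel = 109.8%

F_rel = (AUC_test/D_test) / (AUC_ref/D_ref)
      = (1627/250) / (1482/250)
      = 6.508 / 5.928 = 1.0978 = 109.78%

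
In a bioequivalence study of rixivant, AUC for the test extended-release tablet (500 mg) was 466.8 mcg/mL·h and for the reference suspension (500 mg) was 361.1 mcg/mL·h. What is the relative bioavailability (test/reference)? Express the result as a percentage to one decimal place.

F_rel = (AUC_test/D_test) / (AUC_ref/D_ref)
      = (466.8/500) / (361.1/500)
      = 0.9336 / 0.7222 = 1.2927 = 129.27%

F_rel = 129.3%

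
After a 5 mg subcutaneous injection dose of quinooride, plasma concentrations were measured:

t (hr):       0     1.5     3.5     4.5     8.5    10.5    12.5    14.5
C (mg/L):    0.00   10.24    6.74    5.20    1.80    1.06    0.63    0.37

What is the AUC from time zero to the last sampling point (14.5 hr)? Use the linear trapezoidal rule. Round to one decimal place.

AUC = 50.2 mg/L·hr

Trapezoidal AUC_0→14.5:
  [0→1.5]: (0.00+10.24)/2 × 1.5 = 7.68
  [1.5→3.5]: (10.24+6.74)/2 × 2 = 16.98
  [3.5→4.5]: (6.74+5.20)/2 × 1 = 5.97
  [4.5→8.5]: (5.20+1.80)/2 × 4 = 14.0
  [8.5→10.5]: (1.80+1.06)/2 × 2 = 2.86
  [10.5→12.5]: (1.06+0.63)/2 × 2 = 1.69
  [12.5→14.5]: (0.63+0.37)/2 × 2 = 1.0
  Sum = 50.18 mg/L·hr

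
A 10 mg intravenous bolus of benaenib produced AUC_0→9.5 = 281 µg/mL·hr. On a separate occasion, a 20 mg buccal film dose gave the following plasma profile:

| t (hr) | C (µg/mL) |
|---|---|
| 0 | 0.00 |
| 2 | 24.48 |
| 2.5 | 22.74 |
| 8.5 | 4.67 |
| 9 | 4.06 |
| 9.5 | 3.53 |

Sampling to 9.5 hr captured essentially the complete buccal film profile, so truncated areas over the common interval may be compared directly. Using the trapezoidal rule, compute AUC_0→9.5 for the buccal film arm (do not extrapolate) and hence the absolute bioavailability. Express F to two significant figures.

Trapezoidal AUC_0→9.5 (buccal film):
  [0→2]: (0.00+24.48)/2 × 2 = 24.48
  [2→2.5]: (24.48+22.74)/2 × 0.5 = 11.805
  [2.5→8.5]: (22.74+4.67)/2 × 6 = 82.23
  [8.5→9]: (4.67+4.06)/2 × 0.5 = 2.1825
  [9→9.5]: (4.06+3.53)/2 × 0.5 = 1.8975
  Sum = 122.595 µg/mL·hr
F = (AUC_ev/D_ev)/(AUC_iv/D_iv) = (122.595/20)/(281/10) = 6.12975/28.1 = 0.2181

F = 0.22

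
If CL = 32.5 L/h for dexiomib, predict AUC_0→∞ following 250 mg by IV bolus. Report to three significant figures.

AUC_0→∞ = Dose_iv / CL
        = 250 / 32.5 = 7.69231 mg/L·h

AUC = 7.69 mg/L·h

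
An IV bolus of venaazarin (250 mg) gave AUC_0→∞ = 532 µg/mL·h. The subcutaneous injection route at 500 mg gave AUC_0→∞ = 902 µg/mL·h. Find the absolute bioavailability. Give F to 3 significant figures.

F = 0.848

F = (AUC_ev / D_ev) / (AUC_iv / D_iv)
  = (902/500) / (532/250)
  = 1.804 / 2.128 = 0.8477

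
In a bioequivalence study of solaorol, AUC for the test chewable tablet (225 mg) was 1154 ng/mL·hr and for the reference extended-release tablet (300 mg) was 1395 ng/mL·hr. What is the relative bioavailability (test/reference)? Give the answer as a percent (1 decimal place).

F_rel = 110.3%

F_rel = (AUC_test/D_test) / (AUC_ref/D_ref)
      = (1154/225) / (1395/300)
      = 5.12889 / 4.65 = 1.1030 = 110.30%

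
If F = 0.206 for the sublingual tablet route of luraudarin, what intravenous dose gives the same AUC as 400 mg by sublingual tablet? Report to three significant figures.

D_iv = 82.4 mg

Systemic exposure from an extravascular dose = F × D_ev, so the equivalent IV dose is F × D_ev.
D_iv = F × D_ev = 0.206 × 400 = 82.4 mg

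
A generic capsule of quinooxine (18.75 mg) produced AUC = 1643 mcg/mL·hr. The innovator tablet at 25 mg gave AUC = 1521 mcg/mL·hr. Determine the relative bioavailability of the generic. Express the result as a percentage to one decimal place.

F_rel = 144.0%

F_rel = (AUC_test/D_test) / (AUC_ref/D_ref)
      = (1643/18.75) / (1521/25)
      = 87.6267 / 60.84 = 1.4403 = 144.03%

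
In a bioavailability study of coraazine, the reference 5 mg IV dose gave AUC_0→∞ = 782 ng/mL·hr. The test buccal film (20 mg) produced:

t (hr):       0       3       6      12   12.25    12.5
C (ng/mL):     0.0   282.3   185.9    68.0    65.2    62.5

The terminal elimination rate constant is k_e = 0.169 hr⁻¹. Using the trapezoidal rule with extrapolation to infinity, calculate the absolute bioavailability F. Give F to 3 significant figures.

F = 0.732

Trapezoidal AUC_0→12.5 (buccal film):
  [0→3]: (0.0+282.3)/2 × 3 = 423.45
  [3→6]: (282.3+185.9)/2 × 3 = 702.3
  [6→12]: (185.9+68.0)/2 × 6 = 761.7
  [12→12.25]: (68.0+65.2)/2 × 0.25 = 16.65
  [12.25→12.5]: (65.2+62.5)/2 × 0.25 = 15.9625
  Sum = 1920.0625 ng/mL·hr
Tail: C_last/k_e = 62.5/0.169 = 369.822
AUC_0→∞ (buccal film) = 1920.0625 + 369.822 = 2289.8845 ng/mL·hr
F = (AUC_ev/D_ev)/(AUC_iv/D_iv) = (2289.8845/20)/(782/5) = 114.494/156.4 = 0.7321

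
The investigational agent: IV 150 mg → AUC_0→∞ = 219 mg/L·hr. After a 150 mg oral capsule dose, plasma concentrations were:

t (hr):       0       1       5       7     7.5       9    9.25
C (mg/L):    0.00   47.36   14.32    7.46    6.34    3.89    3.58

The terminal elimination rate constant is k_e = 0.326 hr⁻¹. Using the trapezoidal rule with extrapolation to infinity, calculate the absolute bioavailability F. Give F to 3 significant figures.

F = 0.876

Trapezoidal AUC_0→9.25 (oral capsule):
  [0→1]: (0.00+47.36)/2 × 1 = 23.68
  [1→5]: (47.36+14.32)/2 × 4 = 123.36
  [5→7]: (14.32+7.46)/2 × 2 = 21.78
  [7→7.5]: (7.46+6.34)/2 × 0.5 = 3.45
  [7.5→9]: (6.34+3.89)/2 × 1.5 = 7.6725
  [9→9.25]: (3.89+3.58)/2 × 0.25 = 0.93375
  Sum = 180.87625 mg/L·hr
Tail: C_last/k_e = 3.58/0.326 = 10.982
AUC_0→∞ (oral capsule) = 180.87625 + 10.982 = 191.85825 mg/L·hr
F = (AUC_ev/D_ev)/(AUC_iv/D_iv) = (191.85825/150)/(219/150) = 1.279055/1.46 = 0.8761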